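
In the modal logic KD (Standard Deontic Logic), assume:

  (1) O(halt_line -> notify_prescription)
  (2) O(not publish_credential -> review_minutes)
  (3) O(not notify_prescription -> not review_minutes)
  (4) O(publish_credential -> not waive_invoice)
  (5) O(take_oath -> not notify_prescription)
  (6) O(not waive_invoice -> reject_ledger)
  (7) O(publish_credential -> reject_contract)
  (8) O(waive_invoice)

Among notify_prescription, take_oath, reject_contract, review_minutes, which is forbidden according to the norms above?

take_oath

Premise 8 gives O(waive_invoice).
Premise 4 is O(publish_credential -> not waive_invoice); contrapositively O(waive_invoice -> not publish_credential). Since O(waive_invoice) holds, K gives O(not publish_credential).
Premise 2 is O(not publish_credential -> review_minutes); since O(not publish_credential), deontic closure gives O(review_minutes).
Premise 3, O(not notify_prescription -> not review_minutes), contraposes to O(review_minutes -> notify_prescription); with O(review_minutes) we get O(notify_prescription).
The contrapositive of premise 5 (O(take_oath -> not notify_prescription)) is O(notify_prescription -> not take_oath), and O(notify_prescription) is already established, so O(not take_oath).
So O(not take_oath) holds, i.e. take_oath is forbidden. None of the other listed options is forbidden under the premises.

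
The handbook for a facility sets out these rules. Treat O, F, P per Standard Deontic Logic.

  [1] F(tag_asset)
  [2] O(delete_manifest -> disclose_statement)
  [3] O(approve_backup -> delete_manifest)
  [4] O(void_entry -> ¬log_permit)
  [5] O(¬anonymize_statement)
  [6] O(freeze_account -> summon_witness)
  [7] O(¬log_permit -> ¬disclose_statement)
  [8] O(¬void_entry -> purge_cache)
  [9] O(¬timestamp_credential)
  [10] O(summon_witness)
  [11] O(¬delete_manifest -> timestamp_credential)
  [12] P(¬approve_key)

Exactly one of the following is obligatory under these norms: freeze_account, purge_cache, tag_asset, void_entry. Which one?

purge_cache

Premise 9 gives O(¬timestamp_credential).
The contrapositive of premise 11 (O(¬delete_manifest -> timestamp_credential)) is O(¬timestamp_credential -> delete_manifest), and O(¬timestamp_credential) is already established, so O(delete_manifest).
Applying K to premise 2 (O(delete_manifest -> disclose_statement)) and O(delete_manifest) yields O(disclose_statement).
Premise 7 is O(¬log_permit -> ¬disclose_statement); contrapositively O(disclose_statement -> log_permit). Since O(disclose_statement) holds, K gives O(log_permit).
Premise 4, O(void_entry -> ¬log_permit), contraposes to O(log_permit -> ¬void_entry); with O(log_permit) we get O(¬void_entry).
Premise 8 is O(¬void_entry -> purge_cache); since O(¬void_entry), deontic closure gives O(purge_cache).
So O(purge_cache) holds — purge_cache is obligatory. None of the other listed options is made obligatory by any chain of premises.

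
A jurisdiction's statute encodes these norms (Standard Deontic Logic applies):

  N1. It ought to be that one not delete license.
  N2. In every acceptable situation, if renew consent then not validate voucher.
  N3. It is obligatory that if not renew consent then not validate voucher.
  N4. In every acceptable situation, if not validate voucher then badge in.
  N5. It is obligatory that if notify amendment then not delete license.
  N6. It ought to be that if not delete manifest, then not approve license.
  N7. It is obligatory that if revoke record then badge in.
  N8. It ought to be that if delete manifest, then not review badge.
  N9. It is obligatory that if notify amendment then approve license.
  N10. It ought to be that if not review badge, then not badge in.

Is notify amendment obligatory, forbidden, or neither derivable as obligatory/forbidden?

Premises 2 and 3 cover both cases: O(renew_consent → ¬validate_voucher) and O(¬renew_consent → ¬validate_voucher). Since renew_consent ∨ ¬renew_consent is a tautology, O(¬validate_voucher) follows.
From O(¬validate_voucher) and premise 4, O(¬validate_voucher → badge_in), we obtain O(badge_in).
Premise 10, O(¬review_badge → ¬badge_in), contraposes to O(badge_in → review_badge); with O(badge_in) we get O(review_badge).
Premise 8, O(delete_manifest → ¬review_badge), contraposes to O(review_badge → ¬delete_manifest); with O(review_badge) we get O(¬delete_manifest).
From O(¬delete_manifest) and premise 6, O(¬delete_manifest → ¬approve_license), we obtain O(¬approve_license).
The contrapositive of premise 9 (O(notify_amendment → approve_license)) is O(¬approve_license → ¬notify_amendment), and O(¬approve_license) is already established, so O(¬notify_amendment).
Premises 1, 5, 7 do not contribute to this derivation.
Thus O(¬notify_amendment), which is F(notify_amendment): notify_amendment is forbidden.

Forbidden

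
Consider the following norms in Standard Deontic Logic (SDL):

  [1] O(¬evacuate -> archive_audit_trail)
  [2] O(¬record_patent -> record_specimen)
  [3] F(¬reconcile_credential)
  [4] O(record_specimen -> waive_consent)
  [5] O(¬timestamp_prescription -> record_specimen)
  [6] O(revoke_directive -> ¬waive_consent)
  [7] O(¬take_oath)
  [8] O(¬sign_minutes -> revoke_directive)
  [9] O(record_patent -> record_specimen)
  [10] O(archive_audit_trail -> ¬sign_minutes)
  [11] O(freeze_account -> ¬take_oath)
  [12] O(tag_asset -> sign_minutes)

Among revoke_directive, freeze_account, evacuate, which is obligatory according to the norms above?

evacuate

Premises 2 and 9 cover both cases: O(¬record_patent -> record_specimen) and O(record_patent -> record_specimen). Since ¬record_patent ∨ record_patent is a tautology, O(record_specimen) follows.
Applying K to premise 4 (O(record_specimen -> waive_consent)) and O(record_specimen) yields O(waive_consent).
Premise 6 is O(revoke_directive -> ¬waive_consent); contrapositively O(waive_consent -> ¬revoke_directive). Since O(waive_consent) holds, K gives O(¬revoke_directive).
Premise 8 is O(¬sign_minutes -> revoke_directive); contrapositively O(¬revoke_directive -> sign_minutes). Since O(¬revoke_directive) holds, K gives O(sign_minutes).
The contrapositive of premise 10 (O(archive_audit_trail -> ¬sign_minutes)) is O(sign_minutes -> ¬archive_audit_trail), and O(sign_minutes) is already established, so O(¬archive_audit_trail).
Premise 1 is O(¬evacuate -> archive_audit_trail); contrapositively O(¬archive_audit_trail -> evacuate). Since O(¬archive_audit_trail) holds, K gives O(evacuate).
So O(evacuate) holds — evacuate is obligatory. None of the other listed options is made obligatory by any chain of premises.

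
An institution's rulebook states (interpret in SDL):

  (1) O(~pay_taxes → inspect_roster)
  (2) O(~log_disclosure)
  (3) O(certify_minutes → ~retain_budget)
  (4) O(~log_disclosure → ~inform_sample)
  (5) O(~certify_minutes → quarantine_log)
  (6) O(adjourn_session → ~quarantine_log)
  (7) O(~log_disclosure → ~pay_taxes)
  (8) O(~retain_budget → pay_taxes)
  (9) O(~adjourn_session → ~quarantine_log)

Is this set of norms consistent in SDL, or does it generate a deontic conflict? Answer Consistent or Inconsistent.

Premises 9 and 6 are O(~adjourn_session → ~quarantine_log) and O(adjourn_session → ~quarantine_log); every ideal world satisfies ~adjourn_session or adjourn_session, so in either case ~quarantine_log holds — hence O(~quarantine_log).
Premise 5 is O(~certify_minutes → quarantine_log); contrapositively O(~quarantine_log → certify_minutes). Since O(~quarantine_log) holds, K gives O(certify_minutes).
With premise 3, O(certify_minutes → ~retain_budget), the K-axiom yields O(~retain_budget).
Applying K to premise 8 (O(~retain_budget → pay_taxes)) and O(~retain_budget) yields O(pay_taxes).
The contrapositive of premise 7 (O(~log_disclosure → ~pay_taxes)) is O(pay_taxes → log_disclosure), and O(pay_taxes) is already established, so O(log_disclosure).
But premise 2 directly asserts O(~log_disclosure).
We now have both O(log_disclosure) and O(~log_disclosure) — log_disclosure is simultaneously obligatory and forbidden, violating the D-axiom.

Inconsistent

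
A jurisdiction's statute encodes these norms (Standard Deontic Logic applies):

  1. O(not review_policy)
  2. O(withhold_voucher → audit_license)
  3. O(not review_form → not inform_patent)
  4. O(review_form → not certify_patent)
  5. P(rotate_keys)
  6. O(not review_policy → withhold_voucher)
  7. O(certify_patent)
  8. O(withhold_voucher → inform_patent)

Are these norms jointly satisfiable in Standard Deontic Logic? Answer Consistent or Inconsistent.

Inconsistent

From premise 7 we have O(certify_patent).
Premise 4, O(review_form → not certify_patent), contraposes to O(certify_patent → not review_form); with O(certify_patent) we get O(not review_form).
With premise 3, O(not review_form → not inform_patent), the K-axiom yields O(not inform_patent).
Premise 8 is O(withhold_voucher → inform_patent); contrapositively O(not inform_patent → not withhold_voucher). Since O(not inform_patent) holds, K gives O(not withhold_voucher).
Premise 6, O(not review_policy → withhold_voucher), contraposes to O(not withhold_voucher → review_policy); with O(not withhold_voucher) we get O(review_policy).
But premise 1 directly asserts O(not review_policy).
We now have both O(review_policy) and O(not review_policy) — review_policy is simultaneously obligatory and forbidden, violating the D-axiom.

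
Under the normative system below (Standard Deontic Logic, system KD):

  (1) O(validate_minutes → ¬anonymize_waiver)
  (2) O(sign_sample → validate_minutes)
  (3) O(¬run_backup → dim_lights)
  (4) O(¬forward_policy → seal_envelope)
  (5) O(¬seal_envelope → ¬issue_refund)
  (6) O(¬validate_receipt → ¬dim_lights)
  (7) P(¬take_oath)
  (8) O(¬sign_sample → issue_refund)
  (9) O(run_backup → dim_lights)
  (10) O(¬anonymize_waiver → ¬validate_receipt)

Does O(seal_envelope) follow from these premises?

Yes

Premises 9 and 3 cover both cases: O(run_backup → dim_lights) and O(¬run_backup → dim_lights). Since run_backup ∨ ¬run_backup is a tautology, O(dim_lights) follows.
Premise 6, O(¬validate_receipt → ¬dim_lights), contraposes to O(dim_lights → validate_receipt); with O(dim_lights) we get O(validate_receipt).
The contrapositive of premise 10 (O(¬anonymize_waiver → ¬validate_receipt)) is O(validate_receipt → anonymize_waiver), and O(validate_receipt) is already established, so O(anonymize_waiver).
Premise 1, O(validate_minutes → ¬anonymize_waiver), contraposes to O(anonymize_waiver → ¬validate_minutes); with O(anonymize_waiver) we get O(¬validate_minutes).
The contrapositive of premise 2 (O(sign_sample → validate_minutes)) is O(¬validate_minutes → ¬sign_sample), and O(¬validate_minutes) is already established, so O(¬sign_sample).
With premise 8, O(¬sign_sample → issue_refund), the K-axiom yields O(issue_refund).
The contrapositive of premise 5 (O(¬seal_envelope → ¬issue_refund)) is O(issue_refund → seal_envelope), and O(issue_refund) is already established, so O(seal_envelope).
Premises 4, 7 do not contribute to this derivation.
So O(seal_envelope) follows.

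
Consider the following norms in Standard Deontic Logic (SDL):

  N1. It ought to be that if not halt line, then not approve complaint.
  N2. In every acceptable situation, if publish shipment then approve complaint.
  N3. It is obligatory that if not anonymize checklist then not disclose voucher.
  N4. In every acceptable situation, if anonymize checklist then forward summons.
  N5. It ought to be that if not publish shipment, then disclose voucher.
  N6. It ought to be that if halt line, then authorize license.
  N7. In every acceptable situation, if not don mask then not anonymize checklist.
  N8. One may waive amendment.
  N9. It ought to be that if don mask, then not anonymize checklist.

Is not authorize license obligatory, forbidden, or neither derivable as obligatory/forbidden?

Forbidden

Premises 7 and 9 are O(¬don_mask → ¬anonymize_checklist) and O(don_mask → ¬anonymize_checklist); every ideal world satisfies ¬don_mask or don_mask, so in either case ¬anonymize_checklist holds — hence O(¬anonymize_checklist).
Applying K to premise 3 (O(¬anonymize_checklist → ¬disclose_voucher)) and O(¬anonymize_checklist) yields O(¬disclose_voucher).
The contrapositive of premise 5 (O(¬publish_shipment → disclose_voucher)) is O(¬disclose_voucher → publish_shipment), and O(¬disclose_voucher) is already established, so O(publish_shipment).
From O(publish_shipment) and premise 2, O(publish_shipment → approve_complaint), we obtain O(approve_complaint).
Premise 1, O(¬halt_line → ¬approve_complaint), contraposes to O(approve_complaint → halt_line); with O(approve_complaint) we get O(halt_line).
With premise 6, O(halt_line → authorize_license), the K-axiom yields O(authorize_license).
Premises 4, 8 do not contribute to this derivation.
Thus O(authorize_license), which is F(¬authorize_license): ¬authorize_license is forbidden.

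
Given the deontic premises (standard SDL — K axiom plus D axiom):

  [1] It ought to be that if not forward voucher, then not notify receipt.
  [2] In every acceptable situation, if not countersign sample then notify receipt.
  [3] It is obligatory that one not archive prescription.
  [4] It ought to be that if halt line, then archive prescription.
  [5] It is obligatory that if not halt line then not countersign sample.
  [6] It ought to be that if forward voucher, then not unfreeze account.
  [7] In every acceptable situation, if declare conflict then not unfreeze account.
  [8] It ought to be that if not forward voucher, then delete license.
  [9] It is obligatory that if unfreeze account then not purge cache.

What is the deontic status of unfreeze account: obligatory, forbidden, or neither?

From premise 3 we have O(¬archive_prescription).
The contrapositive of premise 4 (O(halt_line → archive_prescription)) is O(¬archive_prescription → ¬halt_line), and O(¬archive_prescription) is already established, so O(¬halt_line).
Premise 5 is O(¬halt_line → ¬countersign_sample); since O(¬halt_line), deontic closure gives O(¬countersign_sample).
With premise 2, O(¬countersign_sample → notify_receipt), the K-axiom yields O(notify_receipt).
The contrapositive of premise 1 (O(¬forward_voucher → ¬notify_receipt)) is O(notify_receipt → forward_voucher), and O(notify_receipt) is already established, so O(forward_voucher).
Premise 6 is O(forward_voucher → ¬unfreeze_account); since O(forward_voucher), deontic closure gives O(¬unfreeze_account).
Premises 7, 8, 9 do not contribute to this derivation.
Thus O(¬unfreeze_account), which is F(unfreeze_account): unfreeze_account is forbidden.

Forbidden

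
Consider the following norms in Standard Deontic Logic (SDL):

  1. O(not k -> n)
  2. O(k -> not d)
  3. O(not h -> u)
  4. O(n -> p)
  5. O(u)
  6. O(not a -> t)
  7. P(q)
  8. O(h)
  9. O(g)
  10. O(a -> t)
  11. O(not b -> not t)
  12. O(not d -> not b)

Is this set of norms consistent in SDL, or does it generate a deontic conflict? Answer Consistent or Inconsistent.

Consistent

Premise 3 is O(not h -> u); even if O(u) held, inferring O(not h) would be affirming the consequent — invalid.
So O(not h) is not derivable, and the apparent clash with O(h) does not arise.
A world satisfying every obligation exists (e.g. a=false, b=true, d=true, g=true, h=true, k=false, n=true, p=true, q=false, t=true, u=true); no atom is both obligatory and forbidden, so the set is consistent.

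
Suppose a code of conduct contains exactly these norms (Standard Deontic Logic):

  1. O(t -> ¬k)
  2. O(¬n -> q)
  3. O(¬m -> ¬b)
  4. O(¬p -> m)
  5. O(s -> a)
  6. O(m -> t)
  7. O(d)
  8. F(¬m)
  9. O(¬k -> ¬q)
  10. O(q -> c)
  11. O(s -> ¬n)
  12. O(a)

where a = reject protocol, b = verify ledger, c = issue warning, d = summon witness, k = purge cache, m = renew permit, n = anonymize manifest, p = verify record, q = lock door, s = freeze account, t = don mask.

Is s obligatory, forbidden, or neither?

Premise 8 is F(¬m), i.e. O(m).
Premise 6 is O(m -> t); since O(m), deontic closure gives O(t).
Premise 1 is O(t -> ¬k); since O(t), deontic closure gives O(¬k).
Premise 9 is O(¬k -> ¬q); since O(¬k), deontic closure gives O(¬q).
Premise 2, O(¬n -> q), contraposes to O(¬q -> n); with O(¬q) we get O(n).
Premise 11, O(s -> ¬n), contraposes to O(n -> ¬s); with O(n) we get O(¬s).
Premises 3, 4, 5, 7, 10, 12 do not contribute to this derivation.
Thus O(¬s), which is F(s): s is forbidden.

Forbidden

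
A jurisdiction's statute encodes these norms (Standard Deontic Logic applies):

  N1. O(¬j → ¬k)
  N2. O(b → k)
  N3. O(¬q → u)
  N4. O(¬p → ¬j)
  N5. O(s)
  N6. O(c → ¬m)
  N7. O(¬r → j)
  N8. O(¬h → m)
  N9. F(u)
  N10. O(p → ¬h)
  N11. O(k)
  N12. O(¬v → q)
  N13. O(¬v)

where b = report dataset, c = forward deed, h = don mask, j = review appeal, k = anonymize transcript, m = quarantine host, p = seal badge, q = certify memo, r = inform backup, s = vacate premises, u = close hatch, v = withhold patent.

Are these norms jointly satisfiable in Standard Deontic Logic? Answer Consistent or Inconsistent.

Premise 3 is O(¬q → u), but O(¬q) is not derivable from the premises, so it does not yield O(u).
So O(u) is not derivable, and the apparent clash with O(¬u) does not arise.
A world satisfying every obligation exists (e.g. b=false, c=false, h=false, j=true, k=true, m=true, p=true, q=true, r=false, s=true, u=false, v=false); no atom is both obligatory and forbidden, so the set is consistent.

Consistent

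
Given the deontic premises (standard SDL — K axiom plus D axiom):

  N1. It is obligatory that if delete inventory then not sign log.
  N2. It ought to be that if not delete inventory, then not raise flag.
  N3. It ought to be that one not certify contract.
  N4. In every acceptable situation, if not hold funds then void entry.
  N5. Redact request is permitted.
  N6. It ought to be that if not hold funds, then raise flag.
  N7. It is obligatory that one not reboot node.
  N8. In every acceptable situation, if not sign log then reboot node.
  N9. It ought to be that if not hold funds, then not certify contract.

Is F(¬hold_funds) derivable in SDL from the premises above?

Premise 7 states O(¬reboot_node) outright.
Premise 8 is O(¬sign_log → reboot_node); contrapositively O(¬reboot_node → sign_log). Since O(¬reboot_node) holds, K gives O(sign_log).
Premise 1 is O(delete_inventory → ¬sign_log); contrapositively O(sign_log → ¬delete_inventory). Since O(sign_log) holds, K gives O(¬delete_inventory).
From O(¬delete_inventory) and premise 2, O(¬delete_inventory → ¬raise_flag), we obtain O(¬raise_flag).
Premise 6, O(¬hold_funds → raise_flag), contraposes to O(¬raise_flag → hold_funds); with O(¬raise_flag) we get O(hold_funds).
Premises 3, 4, 5, 9 do not contribute to this derivation.
So O(hold_funds) holds, i.e. F(¬hold_funds). The claim follows.

Yes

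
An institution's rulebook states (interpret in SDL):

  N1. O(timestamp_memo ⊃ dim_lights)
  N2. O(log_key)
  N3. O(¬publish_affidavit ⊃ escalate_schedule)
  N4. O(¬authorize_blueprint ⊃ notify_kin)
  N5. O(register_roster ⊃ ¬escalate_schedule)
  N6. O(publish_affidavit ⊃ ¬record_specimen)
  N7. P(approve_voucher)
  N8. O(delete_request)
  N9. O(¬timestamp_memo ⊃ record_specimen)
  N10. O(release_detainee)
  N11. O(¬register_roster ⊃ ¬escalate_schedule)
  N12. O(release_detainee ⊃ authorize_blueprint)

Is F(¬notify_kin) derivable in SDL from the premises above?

No

Premise 4 is O(¬authorize_blueprint ⊃ notify_kin), but O(¬authorize_blueprint) is not derivable from the premises, so it does not yield O(notify_kin).
No other premise forces O(notify_kin). An ideal world satisfying every premise can still have ¬notify_kin true, so F(¬notify_kin) is not derivable.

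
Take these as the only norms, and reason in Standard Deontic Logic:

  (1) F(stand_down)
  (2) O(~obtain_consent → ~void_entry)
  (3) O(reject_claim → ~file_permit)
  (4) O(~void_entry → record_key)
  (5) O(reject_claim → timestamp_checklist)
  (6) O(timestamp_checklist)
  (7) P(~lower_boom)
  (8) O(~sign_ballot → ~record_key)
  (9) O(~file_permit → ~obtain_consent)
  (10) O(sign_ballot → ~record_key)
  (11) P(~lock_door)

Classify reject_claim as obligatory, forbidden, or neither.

Premises 8 and 10 cover both cases: O(~sign_ballot → ~record_key) and O(sign_ballot → ~record_key). Since ~sign_ballot ∨ sign_ballot is a tautology, O(~record_key) follows.
Premise 4, O(~void_entry → record_key), contraposes to O(~record_key → void_entry); with O(~record_key) we get O(void_entry).
Premise 2, O(~obtain_consent → ~void_entry), contraposes to O(void_entry → obtain_consent); with O(void_entry) we get O(obtain_consent).
Premise 9, O(~file_permit → ~obtain_consent), contraposes to O(obtain_consent → file_permit); with O(obtain_consent) we get O(file_permit).
Premise 3, O(reject_claim → ~file_permit), contraposes to O(file_permit → ~reject_claim); with O(file_permit) we get O(~reject_claim).
Premises 1, 5, 6, 7, 11 do not contribute to this derivation.
Thus O(~reject_claim), which is F(reject_claim): reject_claim is forbidden.

Forbidden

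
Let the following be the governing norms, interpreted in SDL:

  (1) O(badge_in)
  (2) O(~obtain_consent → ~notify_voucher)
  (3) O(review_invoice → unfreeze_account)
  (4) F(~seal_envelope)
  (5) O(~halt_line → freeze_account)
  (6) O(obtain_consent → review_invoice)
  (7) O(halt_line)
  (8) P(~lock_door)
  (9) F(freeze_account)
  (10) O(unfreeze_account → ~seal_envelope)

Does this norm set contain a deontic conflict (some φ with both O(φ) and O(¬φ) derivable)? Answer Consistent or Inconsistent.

Premise 5 is O(~halt_line → freeze_account), but O(~halt_line) is not derivable from the premises, so it does not yield O(freeze_account).
So O(freeze_account) is not derivable, and the apparent clash with O(~freeze_account) does not arise.
A world satisfying every obligation exists (e.g. badge_in=true, freeze_account=false, halt_line=true, lock_door=false, notify_voucher=false, obtain_consent=false, review_invoice=false, seal_envelope=true, unfreeze_account=false); no atom is both obligatory and forbidden, so the set is consistent.

Consistent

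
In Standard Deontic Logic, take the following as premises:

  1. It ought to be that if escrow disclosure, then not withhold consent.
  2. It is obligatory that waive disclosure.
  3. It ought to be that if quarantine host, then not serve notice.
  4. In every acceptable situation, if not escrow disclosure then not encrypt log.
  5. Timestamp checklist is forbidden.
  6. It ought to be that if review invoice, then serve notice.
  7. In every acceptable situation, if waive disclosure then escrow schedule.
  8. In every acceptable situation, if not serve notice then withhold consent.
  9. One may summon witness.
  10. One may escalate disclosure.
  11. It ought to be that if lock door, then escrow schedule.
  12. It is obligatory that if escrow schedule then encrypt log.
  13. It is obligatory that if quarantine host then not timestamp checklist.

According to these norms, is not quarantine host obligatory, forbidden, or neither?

Obligatory

Premise 2 states O(waive_disclosure) outright.
With premise 7, O(waive_disclosure → escrow_schedule), the K-axiom yields O(escrow_schedule).
Applying K to premise 12 (O(escrow_schedule → encrypt_log)) and O(escrow_schedule) yields O(encrypt_log).
Premise 4 is O(¬escrow_disclosure → ¬encrypt_log); contrapositively O(encrypt_log → escrow_disclosure). Since O(encrypt_log) holds, K gives O(escrow_disclosure).
With premise 1, O(escrow_disclosure → ¬withhold_consent), the K-axiom yields O(¬withhold_consent).
The contrapositive of premise 8 (O(¬serve_notice → withhold_consent)) is O(¬withhold_consent → serve_notice), and O(¬withhold_consent) is already established, so O(serve_notice).
The contrapositive of premise 3 (O(quarantine_host → ¬serve_notice)) is O(serve_notice → ¬quarantine_host), and O(serve_notice) is already established, so O(¬quarantine_host).
Premises 5, 6, 9, 10, 11, 13 do not contribute to this derivation.
Hence ¬quarantine_host is obligatory.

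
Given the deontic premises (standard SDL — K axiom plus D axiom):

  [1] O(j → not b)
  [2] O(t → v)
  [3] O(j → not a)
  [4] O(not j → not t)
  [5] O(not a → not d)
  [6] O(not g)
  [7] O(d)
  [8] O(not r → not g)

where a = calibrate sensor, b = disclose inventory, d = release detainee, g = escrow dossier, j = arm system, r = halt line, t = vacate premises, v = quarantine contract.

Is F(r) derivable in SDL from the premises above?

Premise 8 is O(not r → not g); even if O(not g) held, inferring O(not r) would be affirming the consequent — invalid.
No other premise forces O(not r). An ideal world satisfying every premise can still have r true, so F(r) is not derivable.

No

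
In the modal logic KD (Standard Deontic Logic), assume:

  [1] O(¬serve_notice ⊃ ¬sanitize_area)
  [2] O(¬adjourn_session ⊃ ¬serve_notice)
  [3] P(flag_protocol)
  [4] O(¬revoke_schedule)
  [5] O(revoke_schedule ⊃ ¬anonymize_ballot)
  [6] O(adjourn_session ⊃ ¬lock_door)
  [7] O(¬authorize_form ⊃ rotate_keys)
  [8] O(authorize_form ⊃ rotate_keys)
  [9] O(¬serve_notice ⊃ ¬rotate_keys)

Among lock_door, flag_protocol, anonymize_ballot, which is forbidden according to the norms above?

Premises 7 and 8 are O(¬authorize_form ⊃ rotate_keys) and O(authorize_form ⊃ rotate_keys); every ideal world satisfies ¬authorize_form or authorize_form, so in either case rotate_keys holds — hence O(rotate_keys).
The contrapositive of premise 9 (O(¬serve_notice ⊃ ¬rotate_keys)) is O(rotate_keys ⊃ serve_notice), and O(rotate_keys) is already established, so O(serve_notice).
Premise 2 is O(¬adjourn_session ⊃ ¬serve_notice); contrapositively O(serve_notice ⊃ adjourn_session). Since O(serve_notice) holds, K gives O(adjourn_session).
Premise 6 is O(adjourn_session ⊃ ¬lock_door); since O(adjourn_session), deontic closure gives O(¬lock_door).
So O(¬lock_door) holds, i.e. lock_door is forbidden. None of the other listed options is forbidden under the premises.

lock_door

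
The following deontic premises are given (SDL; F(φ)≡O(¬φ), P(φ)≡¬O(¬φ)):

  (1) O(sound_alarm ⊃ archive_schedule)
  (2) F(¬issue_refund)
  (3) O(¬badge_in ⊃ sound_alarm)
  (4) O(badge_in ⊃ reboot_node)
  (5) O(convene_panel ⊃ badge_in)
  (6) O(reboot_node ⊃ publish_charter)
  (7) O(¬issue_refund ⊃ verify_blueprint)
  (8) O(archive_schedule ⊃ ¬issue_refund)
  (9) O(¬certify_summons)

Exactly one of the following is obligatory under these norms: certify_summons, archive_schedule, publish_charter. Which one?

publish_charter

Premise 2, F(¬issue_refund), is equivalent to O(issue_refund).
Premise 8 is O(archive_schedule ⊃ ¬issue_refund); contrapositively O(issue_refund ⊃ ¬archive_schedule). Since O(issue_refund) holds, K gives O(¬archive_schedule).
The contrapositive of premise 1 (O(sound_alarm ⊃ archive_schedule)) is O(¬archive_schedule ⊃ ¬sound_alarm), and O(¬archive_schedule) is already established, so O(¬sound_alarm).
Premise 3, O(¬badge_in ⊃ sound_alarm), contraposes to O(¬sound_alarm ⊃ badge_in); with O(¬sound_alarm) we get O(badge_in).
Applying K to premise 4 (O(badge_in ⊃ reboot_node)) and O(badge_in) yields O(reboot_node).
From O(reboot_node) and premise 6, O(reboot_node ⊃ publish_charter), we obtain O(publish_charter).
So O(publish_charter) holds — publish_charter is obligatory. None of the other listed options is made obligatory by any chain of premises.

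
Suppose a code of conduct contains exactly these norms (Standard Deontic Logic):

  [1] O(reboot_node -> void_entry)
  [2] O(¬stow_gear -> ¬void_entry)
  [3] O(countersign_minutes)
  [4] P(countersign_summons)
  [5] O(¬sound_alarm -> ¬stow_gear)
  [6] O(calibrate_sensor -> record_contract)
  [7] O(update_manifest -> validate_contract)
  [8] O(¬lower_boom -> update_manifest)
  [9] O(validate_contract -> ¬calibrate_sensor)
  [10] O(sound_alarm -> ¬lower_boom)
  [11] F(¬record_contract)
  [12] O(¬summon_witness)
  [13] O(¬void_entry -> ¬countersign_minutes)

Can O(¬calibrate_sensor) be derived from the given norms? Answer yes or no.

Premise 3 states O(countersign_minutes) outright.
Premise 13, O(¬void_entry -> ¬countersign_minutes), contraposes to O(countersign_minutes -> void_entry); with O(countersign_minutes) we get O(void_entry).
Premise 2, O(¬stow_gear -> ¬void_entry), contraposes to O(void_entry -> stow_gear); with O(void_entry) we get O(stow_gear).
Premise 5 is O(¬sound_alarm -> ¬stow_gear); contrapositively O(stow_gear -> sound_alarm). Since O(stow_gear) holds, K gives O(sound_alarm).
Premise 10 is O(sound_alarm -> ¬lower_boom); since O(sound_alarm), deontic closure gives O(¬lower_boom).
From O(¬lower_boom) and premise 8, O(¬lower_boom -> update_manifest), we obtain O(update_manifest).
From O(update_manifest) and premise 7, O(update_manifest -> validate_contract), we obtain O(validate_contract).
From O(validate_contract) and premise 9, O(validate_contract -> ¬calibrate_sensor), we obtain O(¬calibrate_sensor).
Premises 1, 4, 6, 11, 12 do not contribute to this derivation.
So O(¬calibrate_sensor) follows.

Yes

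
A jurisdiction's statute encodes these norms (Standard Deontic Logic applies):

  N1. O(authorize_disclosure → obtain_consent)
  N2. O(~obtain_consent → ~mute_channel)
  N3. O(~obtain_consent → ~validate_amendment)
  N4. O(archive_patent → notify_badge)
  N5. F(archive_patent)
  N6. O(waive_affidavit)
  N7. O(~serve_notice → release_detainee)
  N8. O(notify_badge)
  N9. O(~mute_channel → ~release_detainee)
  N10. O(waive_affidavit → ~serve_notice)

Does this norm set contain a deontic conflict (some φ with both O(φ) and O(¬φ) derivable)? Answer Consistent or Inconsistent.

Consistent

Premise 4 is O(archive_patent → notify_badge); even if O(notify_badge) held, inferring O(archive_patent) would be affirming the consequent — invalid.
So O(archive_patent) is not derivable, and the apparent clash with O(~archive_patent) does not arise.
A world satisfying every obligation exists (e.g. archive_patent=false, authorize_disclosure=false, mute_channel=true, notify_badge=true, obtain_consent=true, release_detainee=true, serve_notice=false, validate_amendment=false, waive_affidavit=true); no atom is both obligatory and forbidden, so the set is consistent.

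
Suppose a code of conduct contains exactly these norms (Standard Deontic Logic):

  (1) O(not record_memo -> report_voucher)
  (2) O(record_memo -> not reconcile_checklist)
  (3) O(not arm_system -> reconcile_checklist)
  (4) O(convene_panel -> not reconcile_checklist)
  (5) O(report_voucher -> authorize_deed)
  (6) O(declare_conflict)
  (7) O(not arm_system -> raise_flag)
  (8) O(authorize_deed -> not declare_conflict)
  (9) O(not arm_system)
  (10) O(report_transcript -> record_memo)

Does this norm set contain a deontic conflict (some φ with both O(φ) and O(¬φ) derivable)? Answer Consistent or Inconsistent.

Premise 6 gives O(declare_conflict).
Premise 8, O(authorize_deed -> not declare_conflict), contraposes to O(declare_conflict -> not authorize_deed); with O(declare_conflict) we get O(not authorize_deed).
Premise 5 is O(report_voucher -> authorize_deed); contrapositively O(not authorize_deed -> not report_voucher). Since O(not authorize_deed) holds, K gives O(not report_voucher).
The contrapositive of premise 1 (O(not record_memo -> report_voucher)) is O(not report_voucher -> record_memo), and O(not report_voucher) is already established, so O(record_memo).
Applying K to premise 2 (O(record_memo -> not reconcile_checklist)) and O(record_memo) yields O(not reconcile_checklist).
Premise 3 is O(not arm_system -> reconcile_checklist); contrapositively O(not reconcile_checklist -> arm_system). Since O(not reconcile_checklist) holds, K gives O(arm_system).
But premise 9 directly asserts O(not arm_system).
We now have both O(arm_system) and O(not arm_system) — arm_system is simultaneously obligatory and forbidden, violating the D-axiom.

Inconsistent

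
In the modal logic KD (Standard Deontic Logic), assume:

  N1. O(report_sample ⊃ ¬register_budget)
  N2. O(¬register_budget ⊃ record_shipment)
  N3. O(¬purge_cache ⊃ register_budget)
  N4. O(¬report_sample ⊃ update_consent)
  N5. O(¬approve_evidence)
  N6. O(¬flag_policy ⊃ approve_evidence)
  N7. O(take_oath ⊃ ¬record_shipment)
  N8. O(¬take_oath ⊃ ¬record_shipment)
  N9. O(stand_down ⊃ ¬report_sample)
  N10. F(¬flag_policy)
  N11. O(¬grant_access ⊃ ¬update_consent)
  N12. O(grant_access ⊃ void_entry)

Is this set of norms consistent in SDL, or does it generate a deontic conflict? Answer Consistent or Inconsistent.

Premise 6 is O(¬flag_policy ⊃ approve_evidence), but O(¬flag_policy) is not derivable from the premises, so it does not yield O(approve_evidence).
So O(approve_evidence) is not derivable, and the apparent clash with O(¬approve_evidence) does not arise.
A world satisfying every obligation exists (e.g. approve_evidence=false, flag_policy=true, grant_access=true, purge_cache=false, record_shipment=false, register_budget=true, report_sample=false, stand_down=false, take_oath=false, update_consent=true, void_entry=true); no atom is both obligatory and forbidden, so the set is consistent.

Consistent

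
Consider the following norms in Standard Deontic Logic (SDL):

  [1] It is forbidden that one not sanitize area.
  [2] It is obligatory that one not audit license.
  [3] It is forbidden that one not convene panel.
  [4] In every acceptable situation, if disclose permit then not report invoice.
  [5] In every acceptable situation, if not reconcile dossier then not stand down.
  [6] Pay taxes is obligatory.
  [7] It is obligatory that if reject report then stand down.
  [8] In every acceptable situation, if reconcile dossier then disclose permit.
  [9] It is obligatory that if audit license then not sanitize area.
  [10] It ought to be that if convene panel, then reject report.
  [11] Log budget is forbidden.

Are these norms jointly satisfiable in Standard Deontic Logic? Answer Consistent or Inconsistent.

Consistent

Premise 9 is O(audit_license → ¬sanitize_area), but O(audit_license) is not derivable from the premises, so it does not yield O(¬sanitize_area).
So O(¬sanitize_area) is not derivable, and the apparent clash with O(sanitize_area) does not arise.
A world satisfying every obligation exists (e.g. audit_license=false, convene_panel=true, disclose_permit=true, log_budget=false, pay_taxes=true, reconcile_dossier=true, reject_report=true, report_invoice=false, sanitize_area=true, stand_down=true); no atom is both obligatory and forbidden, so the set is consistent.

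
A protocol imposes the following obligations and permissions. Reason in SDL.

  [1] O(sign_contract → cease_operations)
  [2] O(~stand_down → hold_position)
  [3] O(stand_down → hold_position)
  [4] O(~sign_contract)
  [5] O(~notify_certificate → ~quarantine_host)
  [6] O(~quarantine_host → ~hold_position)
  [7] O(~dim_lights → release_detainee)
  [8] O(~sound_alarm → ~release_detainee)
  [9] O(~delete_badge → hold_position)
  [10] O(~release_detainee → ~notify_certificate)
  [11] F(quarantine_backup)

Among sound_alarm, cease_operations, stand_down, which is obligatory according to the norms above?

sound_alarm

Premises 3 and 2 cover both cases: O(stand_down → hold_position) and O(~stand_down → hold_position). Since stand_down ∨ ~stand_down is a tautology, O(hold_position) follows.
Premise 6 is O(~quarantine_host → ~hold_position); contrapositively O(hold_position → quarantine_host). Since O(hold_position) holds, K gives O(quarantine_host).
Premise 5, O(~notify_certificate → ~quarantine_host), contraposes to O(quarantine_host → notify_certificate); with O(quarantine_host) we get O(notify_certificate).
The contrapositive of premise 10 (O(~release_detainee → ~notify_certificate)) is O(notify_certificate → release_detainee), and O(notify_certificate) is already established, so O(release_detainee).
Premise 8 is O(~sound_alarm → ~release_detainee); contrapositively O(release_detainee → sound_alarm). Since O(release_detainee) holds, K gives O(sound_alarm).
So O(sound_alarm) holds — sound_alarm is obligatory. None of the other listed options is made obligatory by any chain of premises.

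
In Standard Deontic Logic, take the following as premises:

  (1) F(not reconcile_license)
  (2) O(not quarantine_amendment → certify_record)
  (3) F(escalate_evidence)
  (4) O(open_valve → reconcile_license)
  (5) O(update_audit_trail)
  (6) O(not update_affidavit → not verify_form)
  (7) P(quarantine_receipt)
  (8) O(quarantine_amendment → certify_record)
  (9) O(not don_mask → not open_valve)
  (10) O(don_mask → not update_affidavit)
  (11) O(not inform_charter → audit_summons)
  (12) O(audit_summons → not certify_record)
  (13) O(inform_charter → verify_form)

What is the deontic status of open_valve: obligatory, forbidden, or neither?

By case analysis on quarantine_amendment: premise 8 gives O(quarantine_amendment → certify_record) and premise 2 gives O(not quarantine_amendment → certify_record), so O(certify_record) either way.
Premise 12 is O(audit_summons → not certify_record); contrapositively O(certify_record → not audit_summons). Since O(certify_record) holds, K gives O(not audit_summons).
Premise 11, O(not inform_charter → audit_summons), contraposes to O(not audit_summons → inform_charter); with O(not audit_summons) we get O(inform_charter).
Premise 13 is O(inform_charter → verify_form); since O(inform_charter), deontic closure gives O(verify_form).
The contrapositive of premise 6 (O(not update_affidavit → not verify_form)) is O(verify_form → update_affidavit), and O(verify_form) is already established, so O(update_affidavit).
The contrapositive of premise 10 (O(don_mask → not update_affidavit)) is O(update_affidavit → not don_mask), and O(update_affidavit) is already established, so O(not don_mask).
Premise 9 is O(not don_mask → not open_valve); since O(not don_mask), deontic closure gives O(not open_valve).
Premises 1, 3, 4, 5, 7 do not contribute to this derivation.
Thus O(not open_valve), which is F(open_valve): open_valve is forbidden.

Forbidden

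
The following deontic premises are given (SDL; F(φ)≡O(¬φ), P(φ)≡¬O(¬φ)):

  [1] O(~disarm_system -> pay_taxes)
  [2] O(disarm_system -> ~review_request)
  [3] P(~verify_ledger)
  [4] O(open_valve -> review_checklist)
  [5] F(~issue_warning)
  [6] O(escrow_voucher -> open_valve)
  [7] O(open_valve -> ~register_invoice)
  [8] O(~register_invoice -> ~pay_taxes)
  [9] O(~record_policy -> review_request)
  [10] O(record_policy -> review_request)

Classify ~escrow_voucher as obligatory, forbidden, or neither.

Obligatory

Premises 9 and 10 cover both cases: O(~record_policy -> review_request) and O(record_policy -> review_request). Since ~record_policy ∨ record_policy is a tautology, O(review_request) follows.
The contrapositive of premise 2 (O(disarm_system -> ~review_request)) is O(review_request -> ~disarm_system), and O(review_request) is already established, so O(~disarm_system).
Applying K to premise 1 (O(~disarm_system -> pay_taxes)) and O(~disarm_system) yields O(pay_taxes).
Premise 8, O(~register_invoice -> ~pay_taxes), contraposes to O(pay_taxes -> register_invoice); with O(pay_taxes) we get O(register_invoice).
Premise 7, O(open_valve -> ~register_invoice), contraposes to O(register_invoice -> ~open_valve); with O(register_invoice) we get O(~open_valve).
Premise 6, O(escrow_voucher -> open_valve), contraposes to O(~open_valve -> ~escrow_voucher); with O(~open_valve) we get O(~escrow_voucher).
Premises 3, 4, 5 do not contribute to this derivation.
Hence ~escrow_voucher is obligatory.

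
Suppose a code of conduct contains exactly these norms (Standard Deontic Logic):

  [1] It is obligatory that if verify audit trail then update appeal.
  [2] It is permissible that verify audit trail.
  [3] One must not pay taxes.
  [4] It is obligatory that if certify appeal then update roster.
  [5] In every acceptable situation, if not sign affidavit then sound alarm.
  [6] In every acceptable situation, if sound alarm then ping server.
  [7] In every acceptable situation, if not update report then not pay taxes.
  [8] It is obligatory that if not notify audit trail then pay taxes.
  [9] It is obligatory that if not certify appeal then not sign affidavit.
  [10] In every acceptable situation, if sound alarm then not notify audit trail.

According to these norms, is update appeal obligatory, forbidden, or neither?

Neither

Premise 1 is O(verify_audit_trail → update_appeal), but O(verify_audit_trail) is not derivable from the premises (the permission P(verify_audit_trail) asserts only ¬O(¬verify_audit_trail), not O(verify_audit_trail)), so it does not yield O(update_appeal).
No premise or chain of K-axiom applications forces O(update_appeal), and none forces O(¬update_appeal). So update_appeal is neither obligatory nor forbidden under these norms.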